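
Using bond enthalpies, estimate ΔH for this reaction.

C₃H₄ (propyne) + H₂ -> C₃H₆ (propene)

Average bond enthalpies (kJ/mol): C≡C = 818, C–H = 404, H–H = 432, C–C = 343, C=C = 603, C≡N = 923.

ΔH ≈ −161 kJ

Bonds broken (reactants):
  C≡C: 1 × 818 = 818
  C–C: 1 × 343 = 343
  C–H: 4 × 404 = 1616
  H–H: 1 × 432 = 432
  Σ(broken) = 3209 kJ
Bonds formed (products):
  C–C: 1 × 343 = 343
  C–H: 6 × 404 = 2424
  C=C: 1 × 603 = 603
  Σ(formed) = 3370 kJ
ΔH = Σ(broken) − Σ(formed) = 3209 − 3370 = −161 kJ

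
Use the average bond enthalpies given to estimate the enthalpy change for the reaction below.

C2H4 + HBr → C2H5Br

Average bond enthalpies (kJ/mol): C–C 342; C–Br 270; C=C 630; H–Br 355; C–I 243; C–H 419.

ΔH ≈ −46 kJ

Bonds broken (reactants):
  C–H: 4 × 419 = 1676
  C=C: 1 × 630 = 630
  H–Br: 1 × 355 = 355
  Σ(broken) = 2661 kJ
Bonds formed (products):
  C–Br: 1 × 270 = 270
  C–C: 1 × 342 = 342
  C–H: 5 × 419 = 2095
  Σ(formed) = 2707 kJ
ΔH = Σ(broken) − Σ(formed) = 2661 − 2707 = −46 kJ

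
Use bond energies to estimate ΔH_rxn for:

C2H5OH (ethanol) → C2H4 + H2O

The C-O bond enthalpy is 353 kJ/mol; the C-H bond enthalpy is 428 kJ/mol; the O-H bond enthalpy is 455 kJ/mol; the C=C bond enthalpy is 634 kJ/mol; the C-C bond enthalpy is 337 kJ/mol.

ΔH ≈ +29 kJ

Bonds broken (reactants):
  C-C: 1 × 337 = 337
  C-H: 5 × 428 = 2140
  C-O: 1 × 353 = 353
  O-H: 1 × 455 = 455
  Σ(broken) = 3285 kJ
Bonds formed (products):
  C-H: 4 × 428 = 1712
  C=C: 1 × 634 = 634
  O-H: 2 × 455 = 910
  Σ(formed) = 3256 kJ
ΔH = Σ(broken) − Σ(formed) = 3285 − 3256 = +29 kJ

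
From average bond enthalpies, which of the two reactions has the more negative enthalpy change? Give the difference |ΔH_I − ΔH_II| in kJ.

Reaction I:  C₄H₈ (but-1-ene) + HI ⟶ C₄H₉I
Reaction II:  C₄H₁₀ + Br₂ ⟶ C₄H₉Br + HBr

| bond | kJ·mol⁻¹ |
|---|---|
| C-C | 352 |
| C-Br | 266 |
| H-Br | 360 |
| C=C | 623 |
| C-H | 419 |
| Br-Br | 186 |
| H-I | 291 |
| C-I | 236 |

Reaction I, by 72 kJ

Reaction I:
  Bonds broken (reactants):
    C-C: 2 × 352 = 704
    C-H: 8 × 419 = 3352
    C=C: 1 × 623 = 623
    H-I: 1 × 291 = 291
    Σ(broken) = 4970 kJ
  Bonds formed (products):
    C-C: 3 × 352 = 1056
    C-H: 9 × 419 = 3771
    C-I: 1 × 236 = 236
    Σ(formed) = 5063 kJ
  ΔH_I = 4970 − 5063 = −93 kJ
Reaction II:
  Bonds broken (reactants):
    Br-Br: 1 × 186 = 186
    C-C: 3 × 352 = 1056
    C-H: 10 × 419 = 4190
    Σ(broken) = 5432 kJ
  Bonds formed (products):
    C-Br: 1 × 266 = 266
    C-C: 3 × 352 = 1056
    C-H: 9 × 419 = 3771
    H-Br: 1 × 360 = 360
    Σ(formed) = 5453 kJ
  ΔH_II = 5432 − 5453 = −21 kJ
ΔH_I − ΔH_II = −72 kJ, so reaction I has the more negative ΔH; |ΔH_I − ΔH_II| = 72 kJ.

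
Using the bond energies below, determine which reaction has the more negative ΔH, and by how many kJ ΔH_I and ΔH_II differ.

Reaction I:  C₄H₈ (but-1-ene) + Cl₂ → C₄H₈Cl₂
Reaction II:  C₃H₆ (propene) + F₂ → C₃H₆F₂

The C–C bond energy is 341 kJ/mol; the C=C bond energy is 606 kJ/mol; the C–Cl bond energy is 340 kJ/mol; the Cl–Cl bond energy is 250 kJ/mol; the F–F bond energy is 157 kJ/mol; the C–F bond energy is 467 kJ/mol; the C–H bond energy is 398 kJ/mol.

Reaction II, by 347 kJ

Reaction I:
  Bonds broken (reactants):
    C–C: 2 × 341 = 682
    C–H: 8 × 398 = 3184
    C=C: 1 × 606 = 606
    Cl–Cl: 1 × 250 = 250
    Σ(broken) = 4722 kJ
  Bonds formed (products):
    C–C: 3 × 341 = 1023
    C–Cl: 2 × 340 = 680
    C–H: 8 × 398 = 3184
    Σ(formed) = 4887 kJ
  ΔH_I = 4722 − 4887 = −165 kJ
Reaction II:
  Bonds broken (reactants):
    C–C: 1 × 341 = 341
    C–H: 6 × 398 = 2388
    C=C: 1 × 606 = 606
    F–F: 1 × 157 = 157
    Σ(broken) = 3492 kJ
  Bonds formed (products):
    C–C: 2 × 341 = 682
    C–F: 2 × 467 = 934
    C–H: 6 × 398 = 2388
    Σ(formed) = 4004 kJ
  ΔH_II = 3492 − 4004 = −512 kJ
ΔH_I − ΔH_II = +347 kJ, so reaction II has the more negative ΔH; |ΔH_I − ΔH_II| = 347 kJ.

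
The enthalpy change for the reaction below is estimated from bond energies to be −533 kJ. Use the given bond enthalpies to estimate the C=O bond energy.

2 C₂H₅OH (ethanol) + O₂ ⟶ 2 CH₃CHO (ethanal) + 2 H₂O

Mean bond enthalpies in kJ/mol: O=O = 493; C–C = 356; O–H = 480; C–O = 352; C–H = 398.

D(C=O) ≈ 783 kJ/mol

Let D be the C=O bond energy.
Σ(broken) = 2×356 + 10×398 + 2×352 + 2×480 + 1×493 = 6849
Σ(formed) = 2×356 + 8×398 + 2×D + 4×480 = 5816 + 2D
ΔH = Σ(broken) − Σ(formed) = (6849) − (5816 + 2D) = +1033 − 2D
Setting this equal to −533 kJ gives 2D = 1566, so D = 783 kJ/mol.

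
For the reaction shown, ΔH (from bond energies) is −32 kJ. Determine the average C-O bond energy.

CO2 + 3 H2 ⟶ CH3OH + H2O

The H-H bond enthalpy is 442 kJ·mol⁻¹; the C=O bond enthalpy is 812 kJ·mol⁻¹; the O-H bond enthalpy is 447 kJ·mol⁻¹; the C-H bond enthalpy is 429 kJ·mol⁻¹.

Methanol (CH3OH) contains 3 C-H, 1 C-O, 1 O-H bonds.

Let D be the C-O bond energy.
Σ(broken) = 2×812 + 3×442 = 2950
Σ(formed) = 3×429 + 1×D + 3×447 = 2628 + D
ΔH = Σ(broken) − Σ(formed) = (2950) − (2628 + D) = +322 − D
Setting this equal to −32 kJ gives D = 354 kJ/mol.

D(C-O) ≈ 354 kJ/mol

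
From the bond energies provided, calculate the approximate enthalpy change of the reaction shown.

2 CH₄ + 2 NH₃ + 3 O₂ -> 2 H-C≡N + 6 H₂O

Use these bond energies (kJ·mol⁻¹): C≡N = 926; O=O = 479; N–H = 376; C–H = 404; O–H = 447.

Bonds broken (reactants):
  C–H: 8 × 404 = 3232
  N–H: 6 × 376 = 2256
  O=O: 3 × 479 = 1437
  Σ(broken) = 6925 kJ
Bonds formed (products):
  C≡N: 2 × 926 = 1852
  C–H: 2 × 404 = 808
  O–H: 12 × 447 = 5364
  Σ(formed) = 8024 kJ
ΔH = Σ(broken) − Σ(formed) = 6925 − 8024 = −1099 kJ

ΔH ≈ −1099 kJ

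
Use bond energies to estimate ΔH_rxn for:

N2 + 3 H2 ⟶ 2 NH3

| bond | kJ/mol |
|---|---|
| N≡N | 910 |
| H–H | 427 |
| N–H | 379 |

Bonds broken (reactants):
  H–H: 3 × 427 = 1281
  N≡N: 1 × 910 = 910
  Σ(broken) = 2191 kJ
Bonds formed (products):
  N–H: 6 × 379 = 2274
  Σ(formed) = 2274 kJ
ΔH = Σ(broken) − Σ(formed) = 2191 − 2274 = −83 kJ

ΔH ≈ −83 kJ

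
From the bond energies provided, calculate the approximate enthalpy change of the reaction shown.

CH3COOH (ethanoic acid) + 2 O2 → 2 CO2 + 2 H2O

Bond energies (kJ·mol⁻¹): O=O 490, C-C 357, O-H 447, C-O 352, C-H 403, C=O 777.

ΔH ≈ −774 kJ

Bonds broken (reactants):
  C-C: 1 × 357 = 357
  C-H: 3 × 403 = 1209
  C-O: 1 × 352 = 352
  C=O: 1 × 777 = 777
  O-H: 1 × 447 = 447
  O=O: 2 × 490 = 980
  Σ(broken) = 4122 kJ
Bonds formed (products):
  C=O: 4 × 777 = 3108
  O-H: 4 × 447 = 1788
  Σ(formed) = 4896 kJ
ΔH = Σ(broken) − Σ(formed) = 4122 − 4896 = −774 kJ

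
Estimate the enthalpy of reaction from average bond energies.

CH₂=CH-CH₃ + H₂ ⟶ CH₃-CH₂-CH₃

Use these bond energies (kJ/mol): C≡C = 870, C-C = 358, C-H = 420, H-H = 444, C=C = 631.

Bonds broken (reactants):
  C-C: 1 × 358 = 358
  C-H: 6 × 420 = 2520
  C=C: 1 × 631 = 631
  H-H: 1 × 444 = 444
  Σ(broken) = 3953 kJ
Bonds formed (products):
  C-C: 2 × 358 = 716
  C-H: 8 × 420 = 3360
  Σ(formed) = 4076 kJ
ΔH = Σ(broken) − Σ(formed) = 3953 − 4076 = −123 kJ

ΔH ≈ −123 kJ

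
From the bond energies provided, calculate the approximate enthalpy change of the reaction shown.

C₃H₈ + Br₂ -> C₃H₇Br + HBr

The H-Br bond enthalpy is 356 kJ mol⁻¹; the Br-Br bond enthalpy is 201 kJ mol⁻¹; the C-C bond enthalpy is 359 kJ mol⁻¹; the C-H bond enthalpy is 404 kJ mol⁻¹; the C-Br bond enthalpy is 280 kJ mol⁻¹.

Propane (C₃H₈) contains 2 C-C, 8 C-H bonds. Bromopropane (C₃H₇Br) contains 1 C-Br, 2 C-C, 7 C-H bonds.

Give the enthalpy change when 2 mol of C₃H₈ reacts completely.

ΔH = −62 kJ

Bonds broken (reactants):
  Br-Br: 1 × 201 = 201
  C-C: 2 × 359 = 718
  C-H: 8 × 404 = 3232
  Σ(broken) = 4151 kJ
Bonds formed (products):
  C-Br: 1 × 280 = 280
  C-C: 2 × 359 = 718
  C-H: 7 × 404 = 2828
  H-Br: 1 × 356 = 356
  Σ(formed) = 4182 kJ
ΔH = Σ(broken) − Σ(formed) = 4151 − 4182 = −31 kJ
For 2× the reaction as written: 2 × (−31) = −62 kJ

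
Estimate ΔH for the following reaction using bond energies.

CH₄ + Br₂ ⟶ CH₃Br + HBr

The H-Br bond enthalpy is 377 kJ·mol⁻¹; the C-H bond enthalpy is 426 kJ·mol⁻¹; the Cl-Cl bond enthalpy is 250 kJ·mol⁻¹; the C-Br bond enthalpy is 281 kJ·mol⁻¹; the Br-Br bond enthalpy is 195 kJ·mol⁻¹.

Bonds broken (reactants):
  Br-Br: 1 × 195 = 195
  C-H: 4 × 426 = 1704
  Σ(broken) = 1899 kJ
Bonds formed (products):
  C-Br: 1 × 281 = 281
  C-H: 3 × 426 = 1278
  H-Br: 1 × 377 = 377
  Σ(formed) = 1936 kJ
ΔH = Σ(broken) − Σ(formed) = 1899 − 1936 = −37 kJ

ΔH ≈ −37 kJ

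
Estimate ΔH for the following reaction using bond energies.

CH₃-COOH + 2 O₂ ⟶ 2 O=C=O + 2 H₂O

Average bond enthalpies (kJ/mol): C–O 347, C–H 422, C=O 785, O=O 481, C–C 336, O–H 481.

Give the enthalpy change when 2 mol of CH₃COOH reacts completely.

Bonds broken (reactants):
  C–C: 1 × 336 = 336
  C–H: 3 × 422 = 1266
  C–O: 1 × 347 = 347
  C=O: 1 × 785 = 785
  O–H: 1 × 481 = 481
  O=O: 2 × 481 = 962
  Σ(broken) = 4177 kJ
Bonds formed (products):
  C=O: 4 × 785 = 3140
  O–H: 4 × 481 = 1924
  Σ(formed) = 5064 kJ
ΔH = Σ(broken) − Σ(formed) = 4177 − 5064 = −887 kJ
For 2× the reaction as written: 2 × (−887) = −1774 kJ

ΔH = −1774 kJ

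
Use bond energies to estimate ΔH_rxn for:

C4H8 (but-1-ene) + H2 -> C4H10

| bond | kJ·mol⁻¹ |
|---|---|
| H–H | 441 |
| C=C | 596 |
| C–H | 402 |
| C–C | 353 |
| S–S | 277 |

Bonds broken (reactants):
  C–C: 2 × 353 = 706
  C–H: 8 × 402 = 3216
  C=C: 1 × 596 = 596
  H–H: 1 × 441 = 441
  Σ(broken) = 4959 kJ
Bonds formed (products):
  C–C: 3 × 353 = 1059
  C–H: 10 × 402 = 4020
  Σ(formed) = 5079 kJ
ΔH = Σ(broken) − Σ(formed) = 4959 − 5079 = −120 kJ

ΔH ≈ −120 kJ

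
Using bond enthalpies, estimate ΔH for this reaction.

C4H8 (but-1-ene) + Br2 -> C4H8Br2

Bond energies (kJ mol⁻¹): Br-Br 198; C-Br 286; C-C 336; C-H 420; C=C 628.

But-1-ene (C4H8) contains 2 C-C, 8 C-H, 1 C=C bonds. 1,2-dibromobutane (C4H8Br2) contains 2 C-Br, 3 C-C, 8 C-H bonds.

ΔH ≈ −82 kJ

Bonds broken (reactants):
  Br-Br: 1 × 198 = 198
  C-C: 2 × 336 = 672
  C-H: 8 × 420 = 3360
  C=C: 1 × 628 = 628
  Σ(broken) = 4858 kJ
Bonds formed (products):
  C-Br: 2 × 286 = 572
  C-C: 3 × 336 = 1008
  C-H: 8 × 420 = 3360
  Σ(formed) = 4940 kJ
ΔH = Σ(broken) − Σ(formed) = 4858 − 4940 = −82 kJ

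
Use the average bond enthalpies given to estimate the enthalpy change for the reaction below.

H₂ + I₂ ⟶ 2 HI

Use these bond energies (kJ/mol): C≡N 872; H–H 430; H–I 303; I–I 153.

ΔH ≈ −23 kJ

Bonds broken (reactants):
  H–H: 1 × 430 = 430
  I–I: 1 × 153 = 153
  Σ(broken) = 583 kJ
Bonds formed (products):
  H–I: 2 × 303 = 606
  Σ(formed) = 606 kJ
ΔH = Σ(broken) − Σ(formed) = 583 − 606 = −23 kJ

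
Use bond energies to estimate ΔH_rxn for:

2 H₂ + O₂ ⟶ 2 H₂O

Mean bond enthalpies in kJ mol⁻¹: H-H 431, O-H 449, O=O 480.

Bonds broken (reactants):
  H-H: 2 × 431 = 862
  O=O: 1 × 480 = 480
  Σ(broken) = 1342 kJ
Bonds formed (products):
  O-H: 4 × 449 = 1796
  Σ(formed) = 1796 kJ
ΔH = Σ(broken) − Σ(formed) = 1342 − 1796 = −454 kJ

ΔH ≈ −454 kJ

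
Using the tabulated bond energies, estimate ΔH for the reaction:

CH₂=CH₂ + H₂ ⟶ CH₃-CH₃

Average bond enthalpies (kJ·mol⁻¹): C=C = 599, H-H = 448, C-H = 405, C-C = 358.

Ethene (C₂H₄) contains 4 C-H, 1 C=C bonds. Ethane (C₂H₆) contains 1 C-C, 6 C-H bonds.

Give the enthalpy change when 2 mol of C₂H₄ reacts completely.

ΔH = −242 kJ

Bonds broken (reactants):
  C-H: 4 × 405 = 1620
  C=C: 1 × 599 = 599
  H-H: 1 × 448 = 448
  Σ(broken) = 2667 kJ
Bonds formed (products):
  C-C: 1 × 358 = 358
  C-H: 6 × 405 = 2430
  Σ(formed) = 2788 kJ
ΔH = Σ(broken) − Σ(formed) = 2667 − 2788 = −121 kJ
For 2× the reaction as written: 2 × (−121) = −242 kJ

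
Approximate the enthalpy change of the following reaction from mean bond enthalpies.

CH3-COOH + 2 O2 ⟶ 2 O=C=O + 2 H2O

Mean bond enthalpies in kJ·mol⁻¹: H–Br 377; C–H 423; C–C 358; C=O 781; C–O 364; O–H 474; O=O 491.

Bonds broken (reactants):
  C–C: 1 × 358 = 358
  C–H: 3 × 423 = 1269
  C–O: 1 × 364 = 364
  C=O: 1 × 781 = 781
  O–H: 1 × 474 = 474
  O=O: 2 × 491 = 982
  Σ(broken) = 4228 kJ
Bonds formed (products):
  C=O: 4 × 781 = 3124
  O–H: 4 × 474 = 1896
  Σ(formed) = 5020 kJ
ΔH = Σ(broken) − Σ(formed) = 4228 − 5020 = −792 kJ

ΔH ≈ −792 kJ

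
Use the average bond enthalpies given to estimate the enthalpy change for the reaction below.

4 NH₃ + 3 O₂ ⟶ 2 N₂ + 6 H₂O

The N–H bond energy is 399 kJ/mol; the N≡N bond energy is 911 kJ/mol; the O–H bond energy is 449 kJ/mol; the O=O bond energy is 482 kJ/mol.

ΔH ≈ −976 kJ

Bonds broken (reactants):
  N–H: 12 × 399 = 4788
  O=O: 3 × 482 = 1446
  Σ(broken) = 6234 kJ
Bonds formed (products):
  N≡N: 2 × 911 = 1822
  O–H: 12 × 449 = 5388
  Σ(formed) = 7210 kJ
ΔH = Σ(broken) − Σ(formed) = 6234 − 7210 = −976 kJ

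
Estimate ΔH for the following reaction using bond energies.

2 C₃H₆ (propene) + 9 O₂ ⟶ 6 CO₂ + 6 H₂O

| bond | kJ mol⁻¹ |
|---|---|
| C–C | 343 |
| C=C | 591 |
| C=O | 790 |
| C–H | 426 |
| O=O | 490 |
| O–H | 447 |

ΔH ≈ −3454 kJ

Bonds broken (reactants):
  C–C: 2 × 343 = 686
  C–H: 12 × 426 = 5112
  C=C: 2 × 591 = 1182
  O=O: 9 × 490 = 4410
  Σ(broken) = 11390 kJ
Bonds formed (products):
  C=O: 12 × 790 = 9480
  O–H: 12 × 447 = 5364
  Σ(formed) = 14844 kJ
ΔH = Σ(broken) − Σ(formed) = 11390 − 14844 = −3454 kJ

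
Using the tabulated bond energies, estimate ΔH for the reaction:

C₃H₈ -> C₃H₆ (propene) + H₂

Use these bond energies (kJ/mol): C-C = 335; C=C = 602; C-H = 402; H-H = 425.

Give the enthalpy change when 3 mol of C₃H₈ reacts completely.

ΔH = +336 kJ

Bonds broken (reactants):
  C-C: 2 × 335 = 670
  C-H: 8 × 402 = 3216
  Σ(broken) = 3886 kJ
Bonds formed (products):
  C-C: 1 × 335 = 335
  C-H: 6 × 402 = 2412
  C=C: 1 × 602 = 602
  H-H: 1 × 425 = 425
  Σ(formed) = 3774 kJ
ΔH = Σ(broken) − Σ(formed) = 3886 − 3774 = +112 kJ
For 3× the reaction as written: 3 × (+112) = +336 kJ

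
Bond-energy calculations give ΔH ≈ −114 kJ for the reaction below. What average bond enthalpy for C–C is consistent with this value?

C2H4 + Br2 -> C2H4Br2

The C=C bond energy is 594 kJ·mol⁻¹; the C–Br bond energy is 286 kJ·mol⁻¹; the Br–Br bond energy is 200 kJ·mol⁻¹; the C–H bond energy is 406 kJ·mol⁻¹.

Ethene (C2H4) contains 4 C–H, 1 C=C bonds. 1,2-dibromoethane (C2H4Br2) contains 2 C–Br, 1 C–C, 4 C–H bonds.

D(C–C) ≈ 336 kJ/mol

Let D be the C–C bond energy.
Σ(broken) = 1×200 + 4×406 + 1×594 = 2418
Σ(formed) = 2×286 + 1×D + 4×406 = 2196 + D
ΔH = Σ(broken) − Σ(formed) = (2418) − (2196 + D) = +222 − D
Setting this equal to −114 kJ gives D = 336 kJ/mol.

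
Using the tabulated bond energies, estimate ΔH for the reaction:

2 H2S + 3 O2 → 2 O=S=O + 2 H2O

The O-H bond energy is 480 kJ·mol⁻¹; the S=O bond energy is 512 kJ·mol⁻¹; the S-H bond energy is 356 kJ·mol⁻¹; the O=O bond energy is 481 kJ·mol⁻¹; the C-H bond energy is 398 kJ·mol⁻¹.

Bonds broken (reactants):
  O=O: 3 × 481 = 1443
  S-H: 4 × 356 = 1424
  Σ(broken) = 2867 kJ
Bonds formed (products):
  O-H: 4 × 480 = 1920
  S=O: 4 × 512 = 2048
  Σ(formed) = 3968 kJ
ΔH = Σ(broken) − Σ(formed) = 2867 − 3968 = −1101 kJ

ΔH ≈ −1101 kJ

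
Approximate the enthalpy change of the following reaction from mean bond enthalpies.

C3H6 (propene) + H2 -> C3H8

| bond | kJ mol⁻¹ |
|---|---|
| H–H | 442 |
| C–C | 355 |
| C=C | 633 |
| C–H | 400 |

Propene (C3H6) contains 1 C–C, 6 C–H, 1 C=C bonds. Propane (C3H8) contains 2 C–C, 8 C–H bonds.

ΔH ≈ −80 kJ

Bonds broken (reactants):
  C–C: 1 × 355 = 355
  C–H: 6 × 400 = 2400
  C=C: 1 × 633 = 633
  H–H: 1 × 442 = 442
  Σ(broken) = 3830 kJ
Bonds formed (products):
  C–C: 2 × 355 = 710
  C–H: 8 × 400 = 3200
  Σ(formed) = 3910 kJ
ΔH = Σ(broken) − Σ(formed) = 3830 − 3910 = −80 kJ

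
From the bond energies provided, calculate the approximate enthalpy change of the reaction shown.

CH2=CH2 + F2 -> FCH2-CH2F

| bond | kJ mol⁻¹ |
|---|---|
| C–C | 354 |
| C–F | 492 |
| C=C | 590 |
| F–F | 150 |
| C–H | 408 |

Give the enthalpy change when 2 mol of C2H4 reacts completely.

ΔH = −1196 kJ

Bonds broken (reactants):
  C–H: 4 × 408 = 1632
  C=C: 1 × 590 = 590
  F–F: 1 × 150 = 150
  Σ(broken) = 2372 kJ
Bonds formed (products):
  C–C: 1 × 354 = 354
  C–F: 2 × 492 = 984
  C–H: 4 × 408 = 1632
  Σ(formed) = 2970 kJ
ΔH = Σ(broken) − Σ(formed) = 2372 − 2970 = −598 kJ
For 2× the reaction as written: 2 × (−598) = −1196 kJ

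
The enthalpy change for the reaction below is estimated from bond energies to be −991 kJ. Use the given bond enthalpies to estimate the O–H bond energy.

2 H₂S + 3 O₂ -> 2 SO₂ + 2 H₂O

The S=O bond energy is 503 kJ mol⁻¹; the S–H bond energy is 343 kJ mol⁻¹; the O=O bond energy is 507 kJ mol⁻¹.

D(O–H) ≈ 468 kJ/mol

Let D be the O–H bond energy.
Σ(broken) = 3×507 + 4×343 = 2893
Σ(formed) = 4×D + 4×503 = 2012 + 4D
ΔH = Σ(broken) − Σ(formed) = (2893) − (2012 + 4D) = +881 − 4D
Setting this equal to −991 kJ gives 4D = 1872, so D = 468 kJ/mol.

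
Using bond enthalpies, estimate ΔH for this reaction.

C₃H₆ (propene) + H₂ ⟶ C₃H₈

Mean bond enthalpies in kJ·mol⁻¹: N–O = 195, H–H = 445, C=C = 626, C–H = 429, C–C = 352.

ΔH ≈ −139 kJ

Bonds broken (reactants):
  C–C: 1 × 352 = 352
  C–H: 6 × 429 = 2574
  C=C: 1 × 626 = 626
  H–H: 1 × 445 = 445
  Σ(broken) = 3997 kJ
Bonds formed (products):
  C–C: 2 × 352 = 704
  C–H: 8 × 429 = 3432
  Σ(formed) = 4136 kJ
ΔH = Σ(broken) − Σ(formed) = 3997 − 4136 = −139 kJ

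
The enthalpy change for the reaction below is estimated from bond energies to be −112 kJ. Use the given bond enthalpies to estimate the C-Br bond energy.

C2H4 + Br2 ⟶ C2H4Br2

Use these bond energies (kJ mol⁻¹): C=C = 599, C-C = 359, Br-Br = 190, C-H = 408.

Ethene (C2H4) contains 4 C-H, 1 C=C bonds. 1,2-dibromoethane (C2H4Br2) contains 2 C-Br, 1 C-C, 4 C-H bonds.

Let D be the C-Br bond energy.
Σ(broken) = 1×190 + 4×408 + 1×599 = 2421
Σ(formed) = 2×D + 1×359 + 4×408 = 1991 + 2D
ΔH = Σ(broken) − Σ(formed) = (2421) − (1991 + 2D) = +430 − 2D
Setting this equal to −112 kJ gives 2D = 542, so D = 271 kJ/mol.

D(C-Br) ≈ 271 kJ/mol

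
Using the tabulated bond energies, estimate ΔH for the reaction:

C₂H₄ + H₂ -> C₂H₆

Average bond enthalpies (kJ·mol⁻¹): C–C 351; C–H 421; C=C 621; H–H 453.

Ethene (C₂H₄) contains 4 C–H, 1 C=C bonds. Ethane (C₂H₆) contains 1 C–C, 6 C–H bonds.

ΔH ≈ −119 kJ

Bonds broken (reactants):
  C–H: 4 × 421 = 1684
  C=C: 1 × 621 = 621
  H–H: 1 × 453 = 453
  Σ(broken) = 2758 kJ
Bonds formed (products):
  C–C: 1 × 351 = 351
  C–H: 6 × 421 = 2526
  Σ(formed) = 2877 kJ
ΔH = Σ(broken) − Σ(formed) = 2758 − 2877 = −119 kJ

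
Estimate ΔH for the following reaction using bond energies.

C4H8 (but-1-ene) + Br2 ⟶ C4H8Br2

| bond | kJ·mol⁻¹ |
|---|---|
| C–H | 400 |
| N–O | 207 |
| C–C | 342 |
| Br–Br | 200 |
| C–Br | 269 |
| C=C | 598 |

Bonds broken (reactants):
  Br–Br: 1 × 200 = 200
  C–C: 2 × 342 = 684
  C–H: 8 × 400 = 3200
  C=C: 1 × 598 = 598
  Σ(broken) = 4682 kJ
Bonds formed (products):
  C–Br: 2 × 269 = 538
  C–C: 3 × 342 = 1026
  C–H: 8 × 400 = 3200
  Σ(formed) = 4764 kJ
ΔH = Σ(broken) − Σ(formed) = 4682 − 4764 = −82 kJ

ΔH ≈ −82 kJ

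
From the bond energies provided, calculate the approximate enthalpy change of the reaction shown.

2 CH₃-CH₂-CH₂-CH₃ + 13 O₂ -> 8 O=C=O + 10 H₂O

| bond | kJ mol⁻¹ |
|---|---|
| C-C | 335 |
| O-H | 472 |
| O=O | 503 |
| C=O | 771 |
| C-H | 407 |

ΔH ≈ −5087 kJ

Bonds broken (reactants):
  C-C: 6 × 335 = 2010
  C-H: 20 × 407 = 8140
  O=O: 13 × 503 = 6539
  Σ(broken) = 16689 kJ
Bonds formed (products):
  C=O: 16 × 771 = 12336
  O-H: 20 × 472 = 9440
  Σ(formed) = 21776 kJ
ΔH = Σ(broken) − Σ(formed) = 16689 − 21776 = −5087 kJ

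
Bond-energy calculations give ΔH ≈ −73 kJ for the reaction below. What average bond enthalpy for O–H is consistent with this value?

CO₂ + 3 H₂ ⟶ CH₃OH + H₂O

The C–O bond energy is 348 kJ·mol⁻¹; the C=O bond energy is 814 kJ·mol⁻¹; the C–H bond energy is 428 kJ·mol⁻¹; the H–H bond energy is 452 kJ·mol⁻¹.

Let D be the O–H bond energy.
Σ(broken) = 2×814 + 3×452 = 2984
Σ(formed) = 3×428 + 1×348 + 3×D = 1632 + 3D
ΔH = Σ(broken) − Σ(formed) = (2984) − (1632 + 3D) = +1352 − 3D
Setting this equal to −73 kJ gives 3D = 1425, so D = 475 kJ/mol.

D(O–H) ≈ 475 kJ/mol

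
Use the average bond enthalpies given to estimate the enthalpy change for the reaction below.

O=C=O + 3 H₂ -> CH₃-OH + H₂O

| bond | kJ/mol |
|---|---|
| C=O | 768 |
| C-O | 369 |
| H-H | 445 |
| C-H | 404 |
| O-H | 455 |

Bonds broken (reactants):
  C=O: 2 × 768 = 1536
  H-H: 3 × 445 = 1335
  Σ(broken) = 2871 kJ
Bonds formed (products):
  C-H: 3 × 404 = 1212
  C-O: 1 × 369 = 369
  O-H: 3 × 455 = 1365
  Σ(formed) = 2946 kJ
ΔH = Σ(broken) − Σ(formed) = 2871 − 2946 = −75 kJ

ΔH ≈ −75 kJ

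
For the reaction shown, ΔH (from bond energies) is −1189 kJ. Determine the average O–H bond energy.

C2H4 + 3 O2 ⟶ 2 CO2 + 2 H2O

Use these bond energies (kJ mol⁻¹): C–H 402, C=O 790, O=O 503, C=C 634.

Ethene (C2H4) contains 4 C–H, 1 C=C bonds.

D(O–H) ≈ 445 kJ/mol

Let D be the O–H bond energy.
Σ(broken) = 4×402 + 1×634 + 3×503 = 3751
Σ(formed) = 4×790 + 4×D = 3160 + 4D
ΔH = Σ(broken) − Σ(formed) = (3751) − (3160 + 4D) = +591 − 4D
Setting this equal to −1189 kJ gives 4D = 1780, so D = 445 kJ/mol.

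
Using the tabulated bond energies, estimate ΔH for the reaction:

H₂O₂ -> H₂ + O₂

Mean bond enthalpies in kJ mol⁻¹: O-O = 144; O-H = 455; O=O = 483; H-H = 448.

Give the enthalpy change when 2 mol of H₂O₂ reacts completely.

ΔH = +246 kJ

Bonds broken (reactants):
  O-H: 2 × 455 = 910
  O-O: 1 × 144 = 144
  Σ(broken) = 1054 kJ
Bonds formed (products):
  H-H: 1 × 448 = 448
  O=O: 1 × 483 = 483
  Σ(formed) = 931 kJ
ΔH = Σ(broken) − Σ(formed) = 1054 − 931 = +123 kJ
For 2× the reaction as written: 2 × (+123) = +246 kJ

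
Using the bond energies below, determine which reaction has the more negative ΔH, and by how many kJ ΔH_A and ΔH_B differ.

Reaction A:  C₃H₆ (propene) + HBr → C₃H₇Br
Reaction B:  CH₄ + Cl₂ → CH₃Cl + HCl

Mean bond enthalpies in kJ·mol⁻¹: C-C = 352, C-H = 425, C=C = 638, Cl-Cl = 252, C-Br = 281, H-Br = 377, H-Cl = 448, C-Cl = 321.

Reaction A:
  Bonds broken (reactants):
    C-C: 1 × 352 = 352
    C-H: 6 × 425 = 2550
    C=C: 1 × 638 = 638
    H-Br: 1 × 377 = 377
    Σ(broken) = 3917 kJ
  Bonds formed (products):
    C-Br: 1 × 281 = 281
    C-C: 2 × 352 = 704
    C-H: 7 × 425 = 2975
    Σ(formed) = 3960 kJ
  ΔH_A = 3917 − 3960 = −43 kJ
Reaction B:
  Bonds broken (reactants):
    C-H: 4 × 425 = 1700
    Cl-Cl: 1 × 252 = 252
    Σ(broken) = 1952 kJ
  Bonds formed (products):
    C-Cl: 1 × 321 = 321
    C-H: 3 × 425 = 1275
    H-Cl: 1 × 448 = 448
    Σ(formed) = 2044 kJ
  ΔH_B = 1952 − 2044 = −92 kJ
ΔH_A − ΔH_B = +49 kJ, so reaction B has the more negative ΔH; |ΔH_A − ΔH_B| = 49 kJ.

Reaction B, by 49 kJ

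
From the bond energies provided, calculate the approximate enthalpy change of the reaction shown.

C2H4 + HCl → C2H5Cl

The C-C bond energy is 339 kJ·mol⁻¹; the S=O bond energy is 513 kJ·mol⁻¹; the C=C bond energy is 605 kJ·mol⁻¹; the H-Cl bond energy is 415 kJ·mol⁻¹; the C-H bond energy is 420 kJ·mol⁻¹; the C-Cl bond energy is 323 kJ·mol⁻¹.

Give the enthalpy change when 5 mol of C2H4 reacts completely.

Bonds broken (reactants):
  C-H: 4 × 420 = 1680
  C=C: 1 × 605 = 605
  H-Cl: 1 × 415 = 415
  Σ(broken) = 2700 kJ
Bonds formed (products):
  C-C: 1 × 339 = 339
  C-Cl: 1 × 323 = 323
  C-H: 5 × 420 = 2100
  Σ(formed) = 2762 kJ
ΔH = Σ(broken) − Σ(formed) = 2700 − 2762 = −62 kJ
For 5× the reaction as written: 5 × (−62) = −310 kJ

ΔH = −310 kJ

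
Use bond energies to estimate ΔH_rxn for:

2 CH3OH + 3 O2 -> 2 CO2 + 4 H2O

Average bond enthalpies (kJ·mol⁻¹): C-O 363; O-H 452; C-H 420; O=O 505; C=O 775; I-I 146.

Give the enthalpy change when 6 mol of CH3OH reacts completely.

Bonds broken (reactants):
  C-H: 6 × 420 = 2520
  C-O: 2 × 363 = 726
  O-H: 2 × 452 = 904
  O=O: 3 × 505 = 1515
  Σ(broken) = 5665 kJ
Bonds formed (products):
  C=O: 4 × 775 = 3100
  O-H: 8 × 452 = 3616
  Σ(formed) = 6716 kJ
ΔH = Σ(broken) − Σ(formed) = 5665 − 6716 = −1051 kJ
For 3× the reaction as written: 3 × (−1051) = −3153 kJ

ΔH = −3153 kJ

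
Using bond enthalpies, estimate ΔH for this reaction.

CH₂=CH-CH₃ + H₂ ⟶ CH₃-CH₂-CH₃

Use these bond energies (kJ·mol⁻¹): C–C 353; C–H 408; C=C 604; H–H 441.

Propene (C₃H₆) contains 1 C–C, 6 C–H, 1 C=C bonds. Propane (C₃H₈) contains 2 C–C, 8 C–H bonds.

ΔH ≈ −124 kJ

Bonds broken (reactants):
  C–C: 1 × 353 = 353
  C–H: 6 × 408 = 2448
  C=C: 1 × 604 = 604
  H–H: 1 × 441 = 441
  Σ(broken) = 3846 kJ
Bonds formed (products):
  C–C: 2 × 353 = 706
  C–H: 8 × 408 = 3264
  Σ(formed) = 3970 kJ
ΔH = Σ(broken) − Σ(formed) = 3846 − 3970 = −124 kJ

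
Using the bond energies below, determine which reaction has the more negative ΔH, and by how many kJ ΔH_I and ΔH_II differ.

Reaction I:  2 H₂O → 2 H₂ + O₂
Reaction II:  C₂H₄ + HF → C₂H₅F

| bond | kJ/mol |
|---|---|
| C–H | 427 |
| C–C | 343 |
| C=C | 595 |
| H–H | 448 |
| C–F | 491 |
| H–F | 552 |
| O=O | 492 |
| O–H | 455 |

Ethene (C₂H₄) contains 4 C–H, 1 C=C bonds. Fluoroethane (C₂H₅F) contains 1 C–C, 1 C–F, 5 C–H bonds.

Reaction II, by 546 kJ

Reaction I:
  Bonds broken (reactants):
    O–H: 4 × 455 = 1820
    Σ(broken) = 1820 kJ
  Bonds formed (products):
    H–H: 2 × 448 = 896
    O=O: 1 × 492 = 492
    Σ(formed) = 1388 kJ
  ΔH_I = 1820 − 1388 = +432 kJ
Reaction II:
  Bonds broken (reactants):
    C–H: 4 × 427 = 1708
    C=C: 1 × 595 = 595
    H–F: 1 × 552 = 552
    Σ(broken) = 2855 kJ
  Bonds formed (products):
    C–C: 1 × 343 = 343
    C–F: 1 × 491 = 491
    C–H: 5 × 427 = 2135
    Σ(formed) = 2969 kJ
  ΔH_II = 2855 − 2969 = −114 kJ
ΔH_I − ΔH_II = +546 kJ, so reaction II has the more negative ΔH; |ΔH_I − ΔH_II| = 546 kJ.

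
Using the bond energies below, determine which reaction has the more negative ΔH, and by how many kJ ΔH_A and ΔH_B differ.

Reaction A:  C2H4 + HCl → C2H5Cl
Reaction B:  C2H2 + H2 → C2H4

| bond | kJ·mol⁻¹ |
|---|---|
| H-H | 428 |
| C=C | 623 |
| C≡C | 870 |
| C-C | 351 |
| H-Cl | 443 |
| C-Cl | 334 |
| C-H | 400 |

Reaction A:
  Bonds broken (reactants):
    C-H: 4 × 400 = 1600
    C=C: 1 × 623 = 623
    H-Cl: 1 × 443 = 443
    Σ(broken) = 2666 kJ
  Bonds formed (products):
    C-C: 1 × 351 = 351
    C-Cl: 1 × 334 = 334
    C-H: 5 × 400 = 2000
    Σ(formed) = 2685 kJ
  ΔH_A = 2666 − 2685 = −19 kJ
Reaction B:
  Bonds broken (reactants):
    C≡C: 1 × 870 = 870
    C-H: 2 × 400 = 800
    H-H: 1 × 428 = 428
    Σ(broken) = 2098 kJ
  Bonds formed (products):
    C-H: 4 × 400 = 1600
    C=C: 1 × 623 = 623
    Σ(formed) = 2223 kJ
  ΔH_B = 2098 − 2223 = −125 kJ
ΔH_A − ΔH_B = +106 kJ, so reaction B has the more negative ΔH; |ΔH_A − ΔH_B| = 106 kJ.

Reaction B, by 106 kJ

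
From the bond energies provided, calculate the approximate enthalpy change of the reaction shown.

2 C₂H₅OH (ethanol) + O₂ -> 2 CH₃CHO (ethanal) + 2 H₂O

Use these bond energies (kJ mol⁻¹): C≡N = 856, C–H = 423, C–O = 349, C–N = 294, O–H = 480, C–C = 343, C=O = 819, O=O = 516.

Bonds broken (reactants):
  C–C: 2 × 343 = 686
  C–H: 10 × 423 = 4230
  C–O: 2 × 349 = 698
  O–H: 2 × 480 = 960
  O=O: 1 × 516 = 516
  Σ(broken) = 7090 kJ
Bonds formed (products):
  C–C: 2 × 343 = 686
  C–H: 8 × 423 = 3384
  C=O: 2 × 819 = 1638
  O–H: 4 × 480 = 1920
  Σ(formed) = 7628 kJ
ΔH = Σ(broken) − Σ(formed) = 7090 − 7628 = −538 kJ

ΔH ≈ −538 kJ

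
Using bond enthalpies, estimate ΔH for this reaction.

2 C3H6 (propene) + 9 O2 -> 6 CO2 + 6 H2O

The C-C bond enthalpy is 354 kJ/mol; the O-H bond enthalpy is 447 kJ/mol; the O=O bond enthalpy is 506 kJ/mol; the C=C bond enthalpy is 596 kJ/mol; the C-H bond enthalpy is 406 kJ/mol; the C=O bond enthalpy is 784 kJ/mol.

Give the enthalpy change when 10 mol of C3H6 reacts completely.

ΔH = −17230 kJ

Bonds broken (reactants):
  C-C: 2 × 354 = 708
  C-H: 12 × 406 = 4872
  C=C: 2 × 596 = 1192
  O=O: 9 × 506 = 4554
  Σ(broken) = 11326 kJ
Bonds formed (products):
  C=O: 12 × 784 = 9408
  O-H: 12 × 447 = 5364
  Σ(formed) = 14772 kJ
ΔH = Σ(broken) − Σ(formed) = 11326 − 14772 = −3446 kJ
For 5× the reaction as written: 5 × (−3446) = −17230 kJ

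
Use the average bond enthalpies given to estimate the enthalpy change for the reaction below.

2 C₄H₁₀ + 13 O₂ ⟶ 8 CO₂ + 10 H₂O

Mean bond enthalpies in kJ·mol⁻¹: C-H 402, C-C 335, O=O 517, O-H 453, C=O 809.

ΔH ≈ −5233 kJ

Bonds broken (reactants):
  C-C: 6 × 335 = 2010
  C-H: 20 × 402 = 8040
  O=O: 13 × 517 = 6721
  Σ(broken) = 16771 kJ
Bonds formed (products):
  C=O: 16 × 809 = 12944
  O-H: 20 × 453 = 9060
  Σ(formed) = 22004 kJ
ΔH = Σ(broken) − Σ(formed) = 16771 − 22004 = −5233 kJ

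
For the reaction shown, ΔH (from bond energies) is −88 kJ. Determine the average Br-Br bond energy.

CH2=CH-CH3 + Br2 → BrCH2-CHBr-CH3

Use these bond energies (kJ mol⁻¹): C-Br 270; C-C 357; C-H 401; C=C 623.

Let D be the Br-Br bond energy.
Σ(broken) = 1×D + 1×357 + 6×401 + 1×623 = 3386 + D
Σ(formed) = 2×270 + 2×357 + 6×401 = 3660
ΔH = Σ(broken) − Σ(formed) = (3386 + D) − (3660) = −274 + D
Setting this equal to −88 kJ gives D = 186 kJ/mol.

D(Br-Br) ≈ 186 kJ/mol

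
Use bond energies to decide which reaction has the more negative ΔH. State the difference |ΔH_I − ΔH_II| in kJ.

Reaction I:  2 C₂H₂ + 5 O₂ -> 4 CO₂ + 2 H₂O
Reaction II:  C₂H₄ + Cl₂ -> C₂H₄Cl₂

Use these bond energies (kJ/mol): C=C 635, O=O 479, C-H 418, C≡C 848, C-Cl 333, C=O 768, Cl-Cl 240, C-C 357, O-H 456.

Reaction I, by 2057 kJ

Reaction I:
  Bonds broken (reactants):
    C≡C: 2 × 848 = 1696
    C-H: 4 × 418 = 1672
    O=O: 5 × 479 = 2395
    Σ(broken) = 5763 kJ
  Bonds formed (products):
    C=O: 8 × 768 = 6144
    O-H: 4 × 456 = 1824
    Σ(formed) = 7968 kJ
  ΔH_I = 5763 − 7968 = −2205 kJ
Reaction II:
  Bonds broken (reactants):
    C-H: 4 × 418 = 1672
    C=C: 1 × 635 = 635
    Cl-Cl: 1 × 240 = 240
    Σ(broken) = 2547 kJ
  Bonds formed (products):
    C-C: 1 × 357 = 357
    C-Cl: 2 × 333 = 666
    C-H: 4 × 418 = 1672
    Σ(formed) = 2695 kJ
  ΔH_II = 2547 − 2695 = −148 kJ
ΔH_I − ΔH_II = −2057 kJ, so reaction I has the more negative ΔH; |ΔH_I − ΔH_II| = 2057 kJ.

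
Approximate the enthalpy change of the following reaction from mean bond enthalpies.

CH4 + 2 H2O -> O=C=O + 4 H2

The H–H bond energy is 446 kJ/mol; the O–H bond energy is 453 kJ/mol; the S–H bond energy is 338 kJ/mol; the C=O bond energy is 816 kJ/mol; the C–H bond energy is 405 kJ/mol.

ΔH ≈ +16 kJ

Bonds broken (reactants):
  C–H: 4 × 405 = 1620
  O–H: 4 × 453 = 1812
  Σ(broken) = 3432 kJ
Bonds formed (products):
  C=O: 2 × 816 = 1632
  H–H: 4 × 446 = 1784
  Σ(formed) = 3416 kJ
ΔH = Σ(broken) − Σ(formed) = 3432 − 3416 = +16 kJ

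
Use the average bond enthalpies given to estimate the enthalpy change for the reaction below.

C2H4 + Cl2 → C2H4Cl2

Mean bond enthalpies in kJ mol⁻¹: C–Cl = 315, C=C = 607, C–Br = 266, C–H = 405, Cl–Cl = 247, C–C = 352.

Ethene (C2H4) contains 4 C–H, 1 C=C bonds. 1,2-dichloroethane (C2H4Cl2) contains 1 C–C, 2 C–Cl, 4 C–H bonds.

ΔH ≈ −128 kJ

Bonds broken (reactants):
  C–H: 4 × 405 = 1620
  C=C: 1 × 607 = 607
  Cl–Cl: 1 × 247 = 247
  Σ(broken) = 2474 kJ
Bonds formed (products):
  C–C: 1 × 352 = 352
  C–Cl: 2 × 315 = 630
  C–H: 4 × 405 = 1620
  Σ(formed) = 2602 kJ
ΔH = Σ(broken) − Σ(formed) = 2474 − 2602 = −128 kJ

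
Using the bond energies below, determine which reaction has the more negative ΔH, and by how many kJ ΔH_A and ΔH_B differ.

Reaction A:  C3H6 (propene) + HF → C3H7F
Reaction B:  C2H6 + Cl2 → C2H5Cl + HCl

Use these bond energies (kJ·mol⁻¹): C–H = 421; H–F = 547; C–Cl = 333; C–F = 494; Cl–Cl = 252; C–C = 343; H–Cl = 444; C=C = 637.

Reaction B, by 30 kJ

Reaction A:
  Bonds broken (reactants):
    C–C: 1 × 343 = 343
    C–H: 6 × 421 = 2526
    C=C: 1 × 637 = 637
    H–F: 1 × 547 = 547
    Σ(broken) = 4053 kJ
  Bonds formed (products):
    C–C: 2 × 343 = 686
    C–F: 1 × 494 = 494
    C–H: 7 × 421 = 2947
    Σ(formed) = 4127 kJ
  ΔH_A = 4053 − 4127 = −74 kJ
Reaction B:
  Bonds broken (reactants):
    C–C: 1 × 343 = 343
    C–H: 6 × 421 = 2526
    Cl–Cl: 1 × 252 = 252
    Σ(broken) = 3121 kJ
  Bonds formed (products):
    C–C: 1 × 343 = 343
    C–Cl: 1 × 333 = 333
    C–H: 5 × 421 = 2105
    H–Cl: 1 × 444 = 444
    Σ(formed) = 3225 kJ
  ΔH_B = 3121 − 3225 = −104 kJ
ΔH_A − ΔH_B = +30 kJ, so reaction B has the more negative ΔH; |ΔH_A − ΔH_B| = 30 kJ.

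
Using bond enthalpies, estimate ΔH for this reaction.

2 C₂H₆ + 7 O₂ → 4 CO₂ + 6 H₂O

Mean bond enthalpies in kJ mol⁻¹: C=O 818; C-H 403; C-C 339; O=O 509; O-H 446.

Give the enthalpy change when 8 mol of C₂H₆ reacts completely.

ΔH = −11276 kJ

Bonds broken (reactants):
  C-C: 2 × 339 = 678
  C-H: 12 × 403 = 4836
  O=O: 7 × 509 = 3563
  Σ(broken) = 9077 kJ
Bonds formed (products):
  C=O: 8 × 818 = 6544
  O-H: 12 × 446 = 5352
  Σ(formed) = 11896 kJ
ΔH = Σ(broken) − Σ(formed) = 9077 − 11896 = −2819 kJ
For 4× the reaction as written: 4 × (−2819) = −11276 kJ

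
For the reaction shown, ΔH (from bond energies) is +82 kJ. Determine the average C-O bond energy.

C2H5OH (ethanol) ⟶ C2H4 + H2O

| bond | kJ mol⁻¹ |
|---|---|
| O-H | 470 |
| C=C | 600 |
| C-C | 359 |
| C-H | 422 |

D(C-O) ≈ 371 kJ/mol

Let D be the C-O bond energy.
Σ(broken) = 1×359 + 5×422 + 1×D + 1×470 = 2939 + D
Σ(formed) = 4×422 + 1×600 + 2×470 = 3228
ΔH = Σ(broken) − Σ(formed) = (2939 + D) − (3228) = −289 + D
Setting this equal to +82 kJ gives D = 371 kJ/mol.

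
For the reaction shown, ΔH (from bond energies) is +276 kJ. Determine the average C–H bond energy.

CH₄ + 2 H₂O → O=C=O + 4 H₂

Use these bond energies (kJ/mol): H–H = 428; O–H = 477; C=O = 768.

Let D be the C–H bond energy.
Σ(broken) = 4×D + 4×477 = 1908 + 4D
Σ(formed) = 2×768 + 4×428 = 3248
ΔH = Σ(broken) − Σ(formed) = (1908 + 4D) − (3248) = −1340 + 4D
Setting this equal to +276 kJ gives 4D = 1616, so D = 404 kJ/mol.

D(C–H) ≈ 404 kJ/mol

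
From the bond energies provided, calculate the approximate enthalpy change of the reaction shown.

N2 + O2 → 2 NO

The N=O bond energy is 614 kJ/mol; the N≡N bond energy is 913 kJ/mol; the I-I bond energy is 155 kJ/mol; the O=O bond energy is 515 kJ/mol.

Bonds broken (reactants):
  N≡N: 1 × 913 = 913
  O=O: 1 × 515 = 515
  Σ(broken) = 1428 kJ
Bonds formed (products):
  N=O: 2 × 614 = 1228
  Σ(formed) = 1228 kJ
ΔH = Σ(broken) − Σ(formed) = 1428 − 1228 = +200 kJ

ΔH ≈ +200 kJ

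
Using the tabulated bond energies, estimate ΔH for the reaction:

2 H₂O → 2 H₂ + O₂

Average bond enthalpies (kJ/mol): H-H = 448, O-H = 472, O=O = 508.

Bonds broken (reactants):
  O-H: 4 × 472 = 1888
  Σ(broken) = 1888 kJ
Bonds formed (products):
  H-H: 2 × 448 = 896
  O=O: 1 × 508 = 508
  Σ(formed) = 1404 kJ
ΔH = Σ(broken) − Σ(formed) = 1888 − 1404 = +484 kJ

ΔH ≈ +484 kJ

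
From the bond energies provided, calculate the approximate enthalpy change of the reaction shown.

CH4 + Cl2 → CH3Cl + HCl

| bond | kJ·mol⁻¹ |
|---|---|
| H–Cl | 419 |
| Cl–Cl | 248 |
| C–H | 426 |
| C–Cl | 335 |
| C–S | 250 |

ΔH ≈ −80 kJ

Bonds broken (reactants):
  C–H: 4 × 426 = 1704
  Cl–Cl: 1 × 248 = 248
  Σ(broken) = 1952 kJ
Bonds formed (products):
  C–Cl: 1 × 335 = 335
  C–H: 3 × 426 = 1278
  H–Cl: 1 × 419 = 419
  Σ(formed) = 2032 kJ
ΔH = Σ(broken) − Σ(formed) = 1952 − 2032 = −80 kJ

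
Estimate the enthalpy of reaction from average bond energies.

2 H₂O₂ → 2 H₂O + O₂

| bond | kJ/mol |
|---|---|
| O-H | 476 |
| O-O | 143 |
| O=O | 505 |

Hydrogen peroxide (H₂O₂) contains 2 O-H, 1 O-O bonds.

Bonds broken (reactants):
  O-H: 4 × 476 = 1904
  O-O: 2 × 143 = 286
  Σ(broken) = 2190 kJ
Bonds formed (products):
  O-H: 4 × 476 = 1904
  O=O: 1 × 505 = 505
  Σ(formed) = 2409 kJ
ΔH = Σ(broken) − Σ(formed) = 2190 − 2409 = −219 kJ

ΔH ≈ −219 kJ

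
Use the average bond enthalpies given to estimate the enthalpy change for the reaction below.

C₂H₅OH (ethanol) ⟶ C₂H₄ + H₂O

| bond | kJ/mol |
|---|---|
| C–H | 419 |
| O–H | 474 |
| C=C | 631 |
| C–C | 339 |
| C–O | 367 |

Bonds broken (reactants):
  C–C: 1 × 339 = 339
  C–H: 5 × 419 = 2095
  C–O: 1 × 367 = 367
  O–H: 1 × 474 = 474
  Σ(broken) = 3275 kJ
Bonds formed (products):
  C–H: 4 × 419 = 1676
  C=C: 1 × 631 = 631
  O–H: 2 × 474 = 948
  Σ(formed) = 3255 kJ
ΔH = Σ(broken) − Σ(formed) = 3275 − 3255 = +20 kJ

ΔH ≈ +20 kJ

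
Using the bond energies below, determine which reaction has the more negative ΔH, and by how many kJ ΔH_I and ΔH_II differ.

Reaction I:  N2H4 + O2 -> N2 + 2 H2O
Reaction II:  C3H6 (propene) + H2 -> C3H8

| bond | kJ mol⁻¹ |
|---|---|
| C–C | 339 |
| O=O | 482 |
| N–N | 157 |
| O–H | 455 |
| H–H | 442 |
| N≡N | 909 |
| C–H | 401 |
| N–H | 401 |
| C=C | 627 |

Reaction I:
  Bonds broken (reactants):
    N–H: 4 × 401 = 1604
    N–N: 1 × 157 = 157
    O=O: 1 × 482 = 482
    Σ(broken) = 2243 kJ
  Bonds formed (products):
    N≡N: 1 × 909 = 909
    O–H: 4 × 455 = 1820
    Σ(formed) = 2729 kJ
  ΔH_I = 2243 − 2729 = −486 kJ
Reaction II:
  Bonds broken (reactants):
    C–C: 1 × 339 = 339
    C–H: 6 × 401 = 2406
    C=C: 1 × 627 = 627
    H–H: 1 × 442 = 442
    Σ(broken) = 3814 kJ
  Bonds formed (products):
    C–C: 2 × 339 = 678
    C–H: 8 × 401 = 3208
    Σ(formed) = 3886 kJ
  ΔH_II = 3814 − 3886 = −72 kJ
ΔH_I − ΔH_II = −414 kJ, so reaction I has the more negative ΔH; |ΔH_I − ΔH_II| = 414 kJ.

Reaction I, by 414 kJ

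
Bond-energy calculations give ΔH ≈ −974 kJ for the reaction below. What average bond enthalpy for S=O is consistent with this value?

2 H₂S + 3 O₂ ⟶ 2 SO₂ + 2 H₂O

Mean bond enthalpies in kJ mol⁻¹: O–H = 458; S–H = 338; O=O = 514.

D(S=O) ≈ 509 kJ/mol

Let D be the S=O bond energy.
Σ(broken) = 3×514 + 4×338 = 2894
Σ(formed) = 4×458 + 4×D = 1832 + 4D
ΔH = Σ(broken) − Σ(formed) = (2894) − (1832 + 4D) = +1062 − 4D
Setting this equal to −974 kJ gives 4D = 2036, so D = 509 kJ/mol.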